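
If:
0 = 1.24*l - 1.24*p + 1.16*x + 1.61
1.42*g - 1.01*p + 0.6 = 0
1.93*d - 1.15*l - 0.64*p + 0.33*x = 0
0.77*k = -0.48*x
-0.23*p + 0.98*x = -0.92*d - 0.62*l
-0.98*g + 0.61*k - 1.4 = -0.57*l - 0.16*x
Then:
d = 1.63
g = 0.07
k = 1.50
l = 1.65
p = 0.70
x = -2.41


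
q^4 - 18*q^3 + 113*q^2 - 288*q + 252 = (q - 7)*(q - 6)*(q - 3)*(q - 2)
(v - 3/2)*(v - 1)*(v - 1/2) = v^3 - 3*v^2 + 11*v/4 - 3/4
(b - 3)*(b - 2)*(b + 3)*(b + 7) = b^4 + 5*b^3 - 23*b^2 - 45*b + 126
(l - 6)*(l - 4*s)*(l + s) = l^3 - 3*l^2*s - 6*l^2 - 4*l*s^2 + 18*l*s + 24*s^2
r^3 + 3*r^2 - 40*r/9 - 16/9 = (r - 4/3)*(r + 1/3)*(r + 4)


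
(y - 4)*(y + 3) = y^2 - y - 12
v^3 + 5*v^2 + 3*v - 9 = (v - 1)*(v + 3)^2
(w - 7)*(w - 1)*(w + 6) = w^3 - 2*w^2 - 41*w + 42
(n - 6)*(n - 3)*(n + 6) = n^3 - 3*n^2 - 36*n + 108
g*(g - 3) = g^2 - 3*g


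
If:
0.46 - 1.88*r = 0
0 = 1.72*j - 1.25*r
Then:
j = 0.18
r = 0.24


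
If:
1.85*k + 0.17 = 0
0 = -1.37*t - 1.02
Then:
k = -0.09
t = -0.74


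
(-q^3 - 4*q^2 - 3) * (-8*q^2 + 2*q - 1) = 8*q^5 + 30*q^4 - 7*q^3 + 28*q^2 - 6*q + 3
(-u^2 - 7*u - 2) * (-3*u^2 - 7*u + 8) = 3*u^4 + 28*u^3 + 47*u^2 - 42*u - 16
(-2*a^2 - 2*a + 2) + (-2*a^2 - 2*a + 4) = -4*a^2 - 4*a + 6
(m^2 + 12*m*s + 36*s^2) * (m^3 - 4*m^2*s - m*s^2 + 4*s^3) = m^5 + 8*m^4*s - 13*m^3*s^2 - 152*m^2*s^3 + 12*m*s^4 + 144*s^5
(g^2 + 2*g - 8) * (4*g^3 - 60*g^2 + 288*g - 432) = 4*g^5 - 52*g^4 + 136*g^3 + 624*g^2 - 3168*g + 3456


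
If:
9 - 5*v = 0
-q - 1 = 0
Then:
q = -1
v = 9/5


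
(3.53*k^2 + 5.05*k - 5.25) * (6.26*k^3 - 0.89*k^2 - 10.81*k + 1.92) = 22.0978*k^5 + 28.4713*k^4 - 75.5188*k^3 - 43.1404*k^2 + 66.4485*k - 10.08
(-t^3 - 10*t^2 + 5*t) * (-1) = t^3 + 10*t^2 - 5*t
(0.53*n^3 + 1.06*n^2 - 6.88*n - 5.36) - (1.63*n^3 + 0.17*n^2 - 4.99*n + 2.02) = -1.1*n^3 + 0.89*n^2 - 1.89*n - 7.38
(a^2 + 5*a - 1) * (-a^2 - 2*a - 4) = -a^4 - 7*a^3 - 13*a^2 - 18*a + 4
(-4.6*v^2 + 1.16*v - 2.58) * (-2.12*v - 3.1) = 9.752*v^3 + 11.8008*v^2 + 1.8736*v + 7.998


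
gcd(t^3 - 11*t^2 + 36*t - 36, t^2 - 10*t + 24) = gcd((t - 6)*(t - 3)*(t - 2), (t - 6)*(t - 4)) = t - 6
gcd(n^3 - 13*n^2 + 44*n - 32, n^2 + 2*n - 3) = n - 1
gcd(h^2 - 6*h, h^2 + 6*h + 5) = 1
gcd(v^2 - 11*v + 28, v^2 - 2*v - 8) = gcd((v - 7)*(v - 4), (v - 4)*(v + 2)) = v - 4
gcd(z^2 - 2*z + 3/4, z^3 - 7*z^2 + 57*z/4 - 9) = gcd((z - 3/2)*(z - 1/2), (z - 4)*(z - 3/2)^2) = z - 3/2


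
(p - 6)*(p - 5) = p^2 - 11*p + 30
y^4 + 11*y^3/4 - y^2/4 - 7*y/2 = y*(y - 1)*(y + 7/4)*(y + 2)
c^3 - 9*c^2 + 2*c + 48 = (c - 8)*(c - 3)*(c + 2)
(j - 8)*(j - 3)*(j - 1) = j^3 - 12*j^2 + 35*j - 24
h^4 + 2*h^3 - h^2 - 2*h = h*(h - 1)*(h + 1)*(h + 2)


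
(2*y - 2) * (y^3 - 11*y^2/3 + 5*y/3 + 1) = 2*y^4 - 28*y^3/3 + 32*y^2/3 - 4*y/3 - 2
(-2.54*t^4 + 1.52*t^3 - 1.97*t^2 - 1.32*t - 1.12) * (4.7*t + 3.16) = -11.938*t^5 - 0.882400000000001*t^4 - 4.4558*t^3 - 12.4292*t^2 - 9.4352*t - 3.5392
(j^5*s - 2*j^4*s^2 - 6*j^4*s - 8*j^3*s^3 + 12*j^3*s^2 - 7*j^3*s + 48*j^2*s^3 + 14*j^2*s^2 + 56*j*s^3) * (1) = j^5*s - 2*j^4*s^2 - 6*j^4*s - 8*j^3*s^3 + 12*j^3*s^2 - 7*j^3*s + 48*j^2*s^3 + 14*j^2*s^2 + 56*j*s^3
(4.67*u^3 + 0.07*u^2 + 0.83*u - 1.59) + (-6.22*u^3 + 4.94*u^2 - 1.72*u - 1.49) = -1.55*u^3 + 5.01*u^2 - 0.89*u - 3.08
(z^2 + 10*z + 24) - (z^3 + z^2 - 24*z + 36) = -z^3 + 34*z - 12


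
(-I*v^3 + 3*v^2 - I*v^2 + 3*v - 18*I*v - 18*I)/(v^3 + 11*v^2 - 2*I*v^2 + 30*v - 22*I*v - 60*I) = (-I*v^3 + v^2*(3 - I) + v*(3 - 18*I) - 18*I)/(v^3 + v^2*(11 - 2*I) + v*(30 - 22*I) - 60*I)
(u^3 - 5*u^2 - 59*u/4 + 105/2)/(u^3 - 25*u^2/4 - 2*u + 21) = (4*u^2 + 4*u - 35)/(4*u^2 - u - 14)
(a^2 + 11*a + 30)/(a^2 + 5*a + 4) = (a^2 + 11*a + 30)/(a^2 + 5*a + 4)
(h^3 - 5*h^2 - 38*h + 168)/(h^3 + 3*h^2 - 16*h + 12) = (h^2 - 11*h + 28)/(h^2 - 3*h + 2)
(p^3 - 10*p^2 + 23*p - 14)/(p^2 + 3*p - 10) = (p^2 - 8*p + 7)/(p + 5)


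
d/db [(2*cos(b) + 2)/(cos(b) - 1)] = 4*sin(b)/(cos(b) - 1)^2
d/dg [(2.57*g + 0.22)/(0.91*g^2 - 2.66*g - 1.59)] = (2.3387*g^2 - 6.8362*g - (1.82*g - 2.66)*(2.57*g + 0.22) - 4.0863)/(-0.91*g^2 + 2.66*g + 1.59)^2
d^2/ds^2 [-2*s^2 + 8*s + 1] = -4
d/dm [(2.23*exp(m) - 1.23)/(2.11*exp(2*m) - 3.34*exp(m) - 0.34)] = (-4.7053*exp(2*m) + 5.1906*exp(m) - 4.8664)*exp(m)/(4.4521*exp(4*m) - 14.0948*exp(3*m) + 9.7208*exp(2*m) + 2.2712*exp(m) + 0.1156)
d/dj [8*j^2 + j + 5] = 16*j + 1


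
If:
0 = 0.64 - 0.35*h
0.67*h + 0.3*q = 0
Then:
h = 1.83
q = -4.08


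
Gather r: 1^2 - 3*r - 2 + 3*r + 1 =0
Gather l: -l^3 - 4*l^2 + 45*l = -l^3 - 4*l^2 + 45*l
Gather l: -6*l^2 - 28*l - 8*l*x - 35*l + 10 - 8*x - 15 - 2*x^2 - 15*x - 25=-6*l^2 + l*(-8*x - 63) - 2*x^2 - 23*x - 30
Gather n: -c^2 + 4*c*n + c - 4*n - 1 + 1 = -c^2 + c + n*(4*c - 4)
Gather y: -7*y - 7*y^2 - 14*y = -7*y^2 - 21*y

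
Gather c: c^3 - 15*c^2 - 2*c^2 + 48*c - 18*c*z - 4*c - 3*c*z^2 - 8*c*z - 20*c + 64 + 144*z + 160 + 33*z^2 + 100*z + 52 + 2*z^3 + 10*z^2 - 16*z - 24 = c^3 - 17*c^2 + c*(-3*z^2 - 26*z + 24) + 2*z^3 + 43*z^2 + 228*z + 252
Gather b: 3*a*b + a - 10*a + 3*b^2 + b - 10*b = -9*a + 3*b^2 + b*(3*a - 9)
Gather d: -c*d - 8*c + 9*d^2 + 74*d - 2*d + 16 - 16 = -8*c + 9*d^2 + d*(72 - c)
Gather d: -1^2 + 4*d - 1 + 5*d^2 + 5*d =5*d^2 + 9*d - 2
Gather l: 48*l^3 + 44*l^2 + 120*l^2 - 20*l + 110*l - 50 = 48*l^3 + 164*l^2 + 90*l - 50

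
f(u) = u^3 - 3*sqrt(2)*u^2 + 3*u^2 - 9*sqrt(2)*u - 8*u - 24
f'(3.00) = -1.18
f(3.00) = -70.37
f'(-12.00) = 441.10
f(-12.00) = -1682.21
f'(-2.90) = 11.71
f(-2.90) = 1.27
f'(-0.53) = -18.57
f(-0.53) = -13.51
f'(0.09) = -20.93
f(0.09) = -25.87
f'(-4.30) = 45.43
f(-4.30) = -37.35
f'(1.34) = -18.67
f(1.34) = -51.60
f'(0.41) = -21.24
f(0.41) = -32.64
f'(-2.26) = 0.21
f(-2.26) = 4.96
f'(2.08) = -12.92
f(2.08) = -63.49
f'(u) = 3*u^2 - 6*sqrt(2)*u + 6*u - 9*sqrt(2) - 8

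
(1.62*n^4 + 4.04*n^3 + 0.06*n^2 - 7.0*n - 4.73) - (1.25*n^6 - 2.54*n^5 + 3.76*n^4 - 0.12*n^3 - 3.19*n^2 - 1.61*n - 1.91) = -1.25*n^6 + 2.54*n^5 - 2.14*n^4 + 4.16*n^3 + 3.25*n^2 - 5.39*n - 2.82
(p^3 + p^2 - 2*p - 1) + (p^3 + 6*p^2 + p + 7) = 2*p^3 + 7*p^2 - p + 6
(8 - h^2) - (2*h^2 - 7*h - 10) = -3*h^2 + 7*h + 18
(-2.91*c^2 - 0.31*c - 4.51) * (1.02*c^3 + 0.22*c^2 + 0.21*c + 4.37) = -2.9682*c^5 - 0.9564*c^4 - 5.2795*c^3 - 13.774*c^2 - 2.3018*c - 19.7087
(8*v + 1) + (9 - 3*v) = 5*v + 10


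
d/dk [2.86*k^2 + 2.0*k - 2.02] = 5.72*k + 2.0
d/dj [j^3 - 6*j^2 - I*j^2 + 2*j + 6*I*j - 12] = 3*j^2 - 12*j - 2*I*j + 2 + 6*I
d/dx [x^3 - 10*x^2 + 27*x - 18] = 3*x^2 - 20*x + 27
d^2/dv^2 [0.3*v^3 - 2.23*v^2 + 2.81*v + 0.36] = 1.8*v - 4.46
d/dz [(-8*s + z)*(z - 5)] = -8*s + 2*z - 5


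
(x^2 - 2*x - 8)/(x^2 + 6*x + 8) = (x - 4)/(x + 4)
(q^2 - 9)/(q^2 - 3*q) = (q + 3)/q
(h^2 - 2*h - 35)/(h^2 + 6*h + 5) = (h - 7)/(h + 1)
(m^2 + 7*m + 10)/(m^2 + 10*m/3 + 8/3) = 3*(m + 5)/(3*m + 4)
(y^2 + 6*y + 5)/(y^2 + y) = (y + 5)/y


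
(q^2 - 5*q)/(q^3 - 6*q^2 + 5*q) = 1/(q - 1)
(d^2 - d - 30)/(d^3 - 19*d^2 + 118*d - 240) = (d + 5)/(d^2 - 13*d + 40)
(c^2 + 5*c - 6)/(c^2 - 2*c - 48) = (c - 1)/(c - 8)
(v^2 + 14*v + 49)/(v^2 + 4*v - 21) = (v + 7)/(v - 3)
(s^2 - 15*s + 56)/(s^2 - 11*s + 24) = (s - 7)/(s - 3)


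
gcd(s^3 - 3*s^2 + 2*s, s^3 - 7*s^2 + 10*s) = s^2 - 2*s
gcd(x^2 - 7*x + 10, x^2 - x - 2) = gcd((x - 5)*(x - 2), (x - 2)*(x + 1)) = x - 2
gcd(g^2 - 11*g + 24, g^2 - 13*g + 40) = g - 8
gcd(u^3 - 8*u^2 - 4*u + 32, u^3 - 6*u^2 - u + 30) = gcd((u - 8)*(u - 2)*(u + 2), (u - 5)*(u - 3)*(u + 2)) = u + 2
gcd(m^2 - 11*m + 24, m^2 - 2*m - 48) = m - 8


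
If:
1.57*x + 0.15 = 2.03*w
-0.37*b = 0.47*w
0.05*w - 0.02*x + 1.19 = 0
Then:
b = 62.72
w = -49.37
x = -63.94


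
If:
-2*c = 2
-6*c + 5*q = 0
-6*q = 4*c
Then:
No Solution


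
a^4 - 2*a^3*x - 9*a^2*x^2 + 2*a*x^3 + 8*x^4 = (a - 4*x)*(a - x)*(a + x)*(a + 2*x)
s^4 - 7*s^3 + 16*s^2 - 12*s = s*(s - 3)*(s - 2)^2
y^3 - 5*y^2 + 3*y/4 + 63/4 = (y - 7/2)*(y - 3)*(y + 3/2)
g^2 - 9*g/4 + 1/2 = (g - 2)*(g - 1/4)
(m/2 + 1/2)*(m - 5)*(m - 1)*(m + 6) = m^4/2 + m^3/2 - 31*m^2/2 - m/2 + 15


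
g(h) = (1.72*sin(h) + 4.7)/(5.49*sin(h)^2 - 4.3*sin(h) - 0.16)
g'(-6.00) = 5.27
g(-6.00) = -5.55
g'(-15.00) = -1.53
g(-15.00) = 0.72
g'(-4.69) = 0.87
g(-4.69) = 6.24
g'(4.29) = -0.35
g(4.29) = 0.38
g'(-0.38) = 7.31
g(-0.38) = 1.85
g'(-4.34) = 36.97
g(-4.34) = 10.54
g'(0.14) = 29.13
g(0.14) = -7.56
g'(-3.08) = -1462.74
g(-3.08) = 36.61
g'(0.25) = 8.10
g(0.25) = -5.77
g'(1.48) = -3.68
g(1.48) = 6.40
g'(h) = (-10.98*sin(h)*cos(h) + 4.3*cos(h))*(1.72*sin(h) + 4.7)/(5.49*sin(h)^2 - 4.3*sin(h) - 0.16)^2 + 1.72*cos(h)/(5.49*sin(h)^2 - 4.3*sin(h) - 0.16)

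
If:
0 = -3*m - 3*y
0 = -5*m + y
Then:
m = 0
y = 0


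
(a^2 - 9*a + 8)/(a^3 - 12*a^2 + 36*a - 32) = (a - 1)/(a^2 - 4*a + 4)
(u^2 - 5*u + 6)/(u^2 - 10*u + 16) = (u - 3)/(u - 8)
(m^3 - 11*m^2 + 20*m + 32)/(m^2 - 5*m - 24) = (m^2 - 3*m - 4)/(m + 3)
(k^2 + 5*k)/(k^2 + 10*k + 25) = k/(k + 5)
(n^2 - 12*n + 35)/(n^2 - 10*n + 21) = (n - 5)/(n - 3)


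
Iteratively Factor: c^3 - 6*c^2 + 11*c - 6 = (c - 3)*(c^2 - 3*c + 2) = (c - 3)*(c - 1)*(c - 2)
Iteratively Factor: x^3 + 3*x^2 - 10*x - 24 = (x - 3)*(x^2 + 6*x + 8) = (x - 3)*(x + 2)*(x + 4)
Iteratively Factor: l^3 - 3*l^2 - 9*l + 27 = (l - 3)*(l^2 - 9) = (l - 3)*(l + 3)*(l - 3)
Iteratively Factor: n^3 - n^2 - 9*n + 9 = (n - 1)*(n^2 - 9) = (n - 3)*(n - 1)*(n + 3)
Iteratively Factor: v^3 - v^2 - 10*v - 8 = (v + 1)*(v^2 - 2*v - 8) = (v + 1)*(v + 2)*(v - 4)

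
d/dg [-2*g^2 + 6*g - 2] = 6 - 4*g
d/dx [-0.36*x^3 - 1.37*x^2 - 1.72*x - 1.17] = -1.08*x^2 - 2.74*x - 1.72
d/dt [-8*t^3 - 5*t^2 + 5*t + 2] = -24*t^2 - 10*t + 5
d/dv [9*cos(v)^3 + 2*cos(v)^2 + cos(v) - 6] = (27*sin(v)^2 - 4*cos(v) - 28)*sin(v)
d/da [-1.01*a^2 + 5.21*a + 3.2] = 5.21 - 2.02*a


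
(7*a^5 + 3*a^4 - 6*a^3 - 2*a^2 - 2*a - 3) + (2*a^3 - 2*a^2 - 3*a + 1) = 7*a^5 + 3*a^4 - 4*a^3 - 4*a^2 - 5*a - 2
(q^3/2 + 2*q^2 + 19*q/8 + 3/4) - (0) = q^3/2 + 2*q^2 + 19*q/8 + 3/4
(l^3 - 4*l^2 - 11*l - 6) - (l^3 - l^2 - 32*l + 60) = -3*l^2 + 21*l - 66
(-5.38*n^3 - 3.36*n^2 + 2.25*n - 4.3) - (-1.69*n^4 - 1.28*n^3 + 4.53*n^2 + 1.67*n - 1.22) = 1.69*n^4 - 4.1*n^3 - 7.89*n^2 + 0.58*n - 3.08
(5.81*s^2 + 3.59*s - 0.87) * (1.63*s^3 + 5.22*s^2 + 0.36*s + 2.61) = 9.4703*s^5 + 36.1799*s^4 + 19.4133*s^3 + 11.9151*s^2 + 9.0567*s - 2.2707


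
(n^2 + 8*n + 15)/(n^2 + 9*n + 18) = (n + 5)/(n + 6)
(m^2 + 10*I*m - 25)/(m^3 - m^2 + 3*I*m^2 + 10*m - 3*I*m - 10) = (m + 5*I)/(m^2 - m*(1 + 2*I) + 2*I)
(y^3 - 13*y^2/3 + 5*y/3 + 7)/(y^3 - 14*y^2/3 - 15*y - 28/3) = (3*y^2 - 16*y + 21)/(3*y^2 - 17*y - 28)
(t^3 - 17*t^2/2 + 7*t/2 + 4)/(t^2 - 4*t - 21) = (-2*t^3 + 17*t^2 - 7*t - 8)/(2*(-t^2 + 4*t + 21))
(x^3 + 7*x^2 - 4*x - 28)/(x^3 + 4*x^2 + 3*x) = (x^3 + 7*x^2 - 4*x - 28)/(x*(x^2 + 4*x + 3))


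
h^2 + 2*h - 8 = (h - 2)*(h + 4)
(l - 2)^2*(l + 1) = l^3 - 3*l^2 + 4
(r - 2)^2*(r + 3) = r^3 - r^2 - 8*r + 12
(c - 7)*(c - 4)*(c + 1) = c^3 - 10*c^2 + 17*c + 28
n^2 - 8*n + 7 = (n - 7)*(n - 1)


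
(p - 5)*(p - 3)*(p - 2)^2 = p^4 - 12*p^3 + 51*p^2 - 92*p + 60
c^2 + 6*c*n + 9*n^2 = (c + 3*n)^2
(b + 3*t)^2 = b^2 + 6*b*t + 9*t^2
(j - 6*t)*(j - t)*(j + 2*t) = j^3 - 5*j^2*t - 8*j*t^2 + 12*t^3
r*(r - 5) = r^2 - 5*r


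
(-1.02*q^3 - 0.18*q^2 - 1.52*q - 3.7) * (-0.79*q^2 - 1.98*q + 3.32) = 0.8058*q^5 + 2.1618*q^4 - 1.8292*q^3 + 5.335*q^2 + 2.2796*q - 12.284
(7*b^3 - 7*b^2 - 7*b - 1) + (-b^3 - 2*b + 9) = 6*b^3 - 7*b^2 - 9*b + 8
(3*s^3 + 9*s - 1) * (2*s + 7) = 6*s^4 + 21*s^3 + 18*s^2 + 61*s - 7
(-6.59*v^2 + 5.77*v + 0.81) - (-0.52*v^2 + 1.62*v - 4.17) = -6.07*v^2 + 4.15*v + 4.98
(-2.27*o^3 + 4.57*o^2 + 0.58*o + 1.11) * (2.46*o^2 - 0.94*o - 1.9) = -5.5842*o^5 + 13.376*o^4 + 1.444*o^3 - 6.4976*o^2 - 2.1454*o - 2.109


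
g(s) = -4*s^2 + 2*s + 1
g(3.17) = -32.86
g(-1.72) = -14.27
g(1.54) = -5.41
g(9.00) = -305.00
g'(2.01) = -14.08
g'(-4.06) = 34.48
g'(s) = 2 - 8*s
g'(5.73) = -43.84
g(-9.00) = -341.00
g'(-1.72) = 15.76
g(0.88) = -0.34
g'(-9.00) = 74.00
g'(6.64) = -51.12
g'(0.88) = -5.04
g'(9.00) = -70.00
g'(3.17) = -23.36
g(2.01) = -11.14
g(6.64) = -162.08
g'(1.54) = -10.32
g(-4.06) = -73.05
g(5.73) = -118.87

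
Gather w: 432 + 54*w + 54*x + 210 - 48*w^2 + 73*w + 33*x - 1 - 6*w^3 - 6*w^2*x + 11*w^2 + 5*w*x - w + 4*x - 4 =-6*w^3 + w^2*(-6*x - 37) + w*(5*x + 126) + 91*x + 637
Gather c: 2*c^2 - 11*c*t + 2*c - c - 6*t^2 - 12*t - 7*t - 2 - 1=2*c^2 + c*(1 - 11*t) - 6*t^2 - 19*t - 3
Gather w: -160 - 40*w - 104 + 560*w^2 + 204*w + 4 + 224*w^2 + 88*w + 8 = 784*w^2 + 252*w - 252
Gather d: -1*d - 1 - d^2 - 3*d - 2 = -d^2 - 4*d - 3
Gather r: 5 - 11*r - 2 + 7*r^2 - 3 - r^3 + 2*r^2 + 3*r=-r^3 + 9*r^2 - 8*r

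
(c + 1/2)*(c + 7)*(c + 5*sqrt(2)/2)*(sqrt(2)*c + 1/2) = sqrt(2)*c^4 + 11*c^3/2 + 15*sqrt(2)*c^3/2 + 19*sqrt(2)*c^2/4 + 165*c^2/4 + 75*sqrt(2)*c/8 + 77*c/4 + 35*sqrt(2)/8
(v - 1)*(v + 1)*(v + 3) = v^3 + 3*v^2 - v - 3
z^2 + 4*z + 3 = (z + 1)*(z + 3)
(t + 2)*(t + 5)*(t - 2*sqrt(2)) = t^3 - 2*sqrt(2)*t^2 + 7*t^2 - 14*sqrt(2)*t + 10*t - 20*sqrt(2)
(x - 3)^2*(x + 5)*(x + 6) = x^4 + 5*x^3 - 27*x^2 - 81*x + 270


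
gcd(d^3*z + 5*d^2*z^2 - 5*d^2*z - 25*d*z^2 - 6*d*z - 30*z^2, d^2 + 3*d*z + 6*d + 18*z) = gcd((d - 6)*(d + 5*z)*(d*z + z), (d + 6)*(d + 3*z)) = 1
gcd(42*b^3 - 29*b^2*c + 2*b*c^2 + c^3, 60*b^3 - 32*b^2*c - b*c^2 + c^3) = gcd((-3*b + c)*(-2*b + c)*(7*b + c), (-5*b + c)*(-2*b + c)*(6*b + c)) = 2*b - c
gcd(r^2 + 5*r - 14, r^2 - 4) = r - 2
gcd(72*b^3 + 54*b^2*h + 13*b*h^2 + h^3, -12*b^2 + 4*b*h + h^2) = 6*b + h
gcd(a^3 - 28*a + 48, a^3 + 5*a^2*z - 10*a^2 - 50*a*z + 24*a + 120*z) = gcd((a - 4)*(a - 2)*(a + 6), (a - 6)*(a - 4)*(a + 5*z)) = a - 4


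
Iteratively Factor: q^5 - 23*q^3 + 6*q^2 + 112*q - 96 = (q - 4)*(q^4 + 4*q^3 - 7*q^2 - 22*q + 24) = (q - 4)*(q - 1)*(q^3 + 5*q^2 - 2*q - 24) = (q - 4)*(q - 1)*(q + 4)*(q^2 + q - 6) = (q - 4)*(q - 1)*(q + 3)*(q + 4)*(q - 2)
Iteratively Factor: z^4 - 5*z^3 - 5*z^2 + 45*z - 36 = (z - 3)*(z^3 - 2*z^2 - 11*z + 12) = (z - 3)*(z - 1)*(z^2 - z - 12) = (z - 3)*(z - 1)*(z + 3)*(z - 4)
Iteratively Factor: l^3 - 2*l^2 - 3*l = (l - 3)*(l^2 + l) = (l - 3)*(l + 1)*(l)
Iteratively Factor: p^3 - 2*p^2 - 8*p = (p - 4)*(p^2 + 2*p) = (p - 4)*(p + 2)*(p)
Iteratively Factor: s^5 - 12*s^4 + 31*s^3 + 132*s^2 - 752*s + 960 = (s - 4)*(s^4 - 8*s^3 - s^2 + 128*s - 240) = (s - 4)*(s + 4)*(s^3 - 12*s^2 + 47*s - 60) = (s - 5)*(s - 4)*(s + 4)*(s^2 - 7*s + 12) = (s - 5)*(s - 4)*(s - 3)*(s + 4)*(s - 4)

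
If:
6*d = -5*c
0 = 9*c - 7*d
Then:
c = 0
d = 0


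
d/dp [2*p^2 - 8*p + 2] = 4*p - 8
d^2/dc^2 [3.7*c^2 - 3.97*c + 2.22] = 7.40000000000000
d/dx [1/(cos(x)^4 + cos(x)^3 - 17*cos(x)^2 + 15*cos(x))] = (4*cos(x)^3 + 3*cos(x)^2 - 34*cos(x) + 15)*sin(x)/((cos(x)^3 + cos(x)^2 - 17*cos(x) + 15)^2*cos(x)^2)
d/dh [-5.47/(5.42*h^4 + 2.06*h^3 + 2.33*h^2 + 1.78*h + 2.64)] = (118.5896*h^3 + 33.8046*h^2 + 25.4902*h + 9.7366)/(5.42*h^4 + 2.06*h^3 + 2.33*h^2 + 1.78*h + 2.64)^2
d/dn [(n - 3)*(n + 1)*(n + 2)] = 3*n^2 - 7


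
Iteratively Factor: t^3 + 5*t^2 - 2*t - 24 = (t + 3)*(t^2 + 2*t - 8) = (t + 3)*(t + 4)*(t - 2)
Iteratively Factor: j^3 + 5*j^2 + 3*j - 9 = (j + 3)*(j^2 + 2*j - 3) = (j - 1)*(j + 3)*(j + 3)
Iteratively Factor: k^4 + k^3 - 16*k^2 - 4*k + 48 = (k + 2)*(k^3 - k^2 - 14*k + 24) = (k + 2)*(k + 4)*(k^2 - 5*k + 6) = (k - 3)*(k + 2)*(k + 4)*(k - 2)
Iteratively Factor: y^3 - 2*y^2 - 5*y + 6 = (y - 1)*(y^2 - y - 6) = (y - 3)*(y - 1)*(y + 2)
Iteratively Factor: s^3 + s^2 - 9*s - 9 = (s + 3)*(s^2 - 2*s - 3) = (s + 1)*(s + 3)*(s - 3)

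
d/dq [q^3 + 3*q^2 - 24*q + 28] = 3*q^2 + 6*q - 24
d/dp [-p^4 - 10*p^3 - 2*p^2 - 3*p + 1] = -4*p^3 - 30*p^2 - 4*p - 3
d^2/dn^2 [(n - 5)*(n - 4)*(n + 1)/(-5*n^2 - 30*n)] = 2*(-19*n^3 - 12*n^2 - 72*n - 144)/(n^3*(n^3 + 18*n^2 + 108*n + 216))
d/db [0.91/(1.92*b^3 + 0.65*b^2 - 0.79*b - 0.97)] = (-5.2416*b^2 - 1.183*b + 0.7189)/(1.92*b^3 + 0.65*b^2 - 0.79*b - 0.97)^2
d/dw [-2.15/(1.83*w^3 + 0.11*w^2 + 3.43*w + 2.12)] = (11.8035*w^2 + 0.473*w + 7.3745)/(1.83*w^3 + 0.11*w^2 + 3.43*w + 2.12)^2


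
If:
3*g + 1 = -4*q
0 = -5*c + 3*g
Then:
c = -4*q/5 - 1/5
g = -4*q/3 - 1/3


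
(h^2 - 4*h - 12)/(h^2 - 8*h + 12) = (h + 2)/(h - 2)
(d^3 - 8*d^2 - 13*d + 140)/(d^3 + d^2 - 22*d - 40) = (d - 7)/(d + 2)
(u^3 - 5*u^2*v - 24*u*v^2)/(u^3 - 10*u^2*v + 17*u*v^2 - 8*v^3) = u*(u + 3*v)/(u^2 - 2*u*v + v^2)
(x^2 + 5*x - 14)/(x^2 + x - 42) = (x - 2)/(x - 6)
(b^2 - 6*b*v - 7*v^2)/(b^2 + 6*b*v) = (b^2 - 6*b*v - 7*v^2)/(b*(b + 6*v))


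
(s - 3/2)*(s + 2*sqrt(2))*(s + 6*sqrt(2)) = s^3 - 3*s^2/2 + 8*sqrt(2)*s^2 - 12*sqrt(2)*s + 24*s - 36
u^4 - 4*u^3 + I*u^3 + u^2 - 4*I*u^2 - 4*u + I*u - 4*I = (u - 4)*(u - I)*(u + I)^2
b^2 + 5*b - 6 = (b - 1)*(b + 6)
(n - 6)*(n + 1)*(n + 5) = n^3 - 31*n - 30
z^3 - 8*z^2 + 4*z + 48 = (z - 6)*(z - 4)*(z + 2)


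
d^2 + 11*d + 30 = (d + 5)*(d + 6)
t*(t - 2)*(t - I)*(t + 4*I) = t^4 - 2*t^3 + 3*I*t^3 + 4*t^2 - 6*I*t^2 - 8*t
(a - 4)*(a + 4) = a^2 - 16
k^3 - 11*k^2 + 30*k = k*(k - 6)*(k - 5)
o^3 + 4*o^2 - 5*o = o*(o - 1)*(o + 5)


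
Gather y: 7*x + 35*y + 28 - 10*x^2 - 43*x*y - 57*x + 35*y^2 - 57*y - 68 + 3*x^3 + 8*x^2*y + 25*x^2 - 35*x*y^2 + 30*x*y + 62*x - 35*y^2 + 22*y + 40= 3*x^3 + 15*x^2 - 35*x*y^2 + 12*x + y*(8*x^2 - 13*x)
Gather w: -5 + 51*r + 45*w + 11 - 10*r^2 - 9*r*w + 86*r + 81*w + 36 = -10*r^2 + 137*r + w*(126 - 9*r) + 42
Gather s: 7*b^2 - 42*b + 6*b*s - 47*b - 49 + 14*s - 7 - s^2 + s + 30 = 7*b^2 - 89*b - s^2 + s*(6*b + 15) - 26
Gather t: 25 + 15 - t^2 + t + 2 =-t^2 + t + 42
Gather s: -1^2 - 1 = -2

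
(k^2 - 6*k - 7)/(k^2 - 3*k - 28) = (k + 1)/(k + 4)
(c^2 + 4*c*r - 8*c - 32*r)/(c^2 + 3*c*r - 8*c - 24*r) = (c + 4*r)/(c + 3*r)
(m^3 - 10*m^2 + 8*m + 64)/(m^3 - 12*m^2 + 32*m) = (m + 2)/m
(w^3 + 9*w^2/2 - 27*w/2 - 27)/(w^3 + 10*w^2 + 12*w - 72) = (2*w^2 - 3*w - 9)/(2*(w^2 + 4*w - 12))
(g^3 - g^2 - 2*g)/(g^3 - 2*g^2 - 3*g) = (g - 2)/(g - 3)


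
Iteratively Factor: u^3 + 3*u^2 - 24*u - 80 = (u + 4)*(u^2 - u - 20) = (u - 5)*(u + 4)*(u + 4)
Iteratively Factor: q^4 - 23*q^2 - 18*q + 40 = (q - 1)*(q^3 + q^2 - 22*q - 40) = (q - 1)*(q + 2)*(q^2 - q - 20) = (q - 1)*(q + 2)*(q + 4)*(q - 5)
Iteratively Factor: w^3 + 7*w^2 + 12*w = (w)*(w^2 + 7*w + 12) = w*(w + 4)*(w + 3)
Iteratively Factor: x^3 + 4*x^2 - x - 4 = (x + 1)*(x^2 + 3*x - 4) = (x - 1)*(x + 1)*(x + 4)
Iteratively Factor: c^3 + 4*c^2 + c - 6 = (c + 3)*(c^2 + c - 2) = (c - 1)*(c + 3)*(c + 2)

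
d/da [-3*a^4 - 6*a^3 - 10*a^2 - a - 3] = -12*a^3 - 18*a^2 - 20*a - 1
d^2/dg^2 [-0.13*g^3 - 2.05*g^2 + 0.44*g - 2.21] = -0.78*g - 4.1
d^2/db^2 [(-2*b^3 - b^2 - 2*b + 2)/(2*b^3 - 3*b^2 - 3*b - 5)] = 2*(-16*b^6 - 60*b^5 - 54*b^4 - 175*b^3 - 147*b^2 + 54*b - 7)/(8*b^9 - 36*b^8 + 18*b^7 + 21*b^6 + 153*b^5 - 36*b^4 - 147*b^3 - 360*b^2 - 225*b - 125)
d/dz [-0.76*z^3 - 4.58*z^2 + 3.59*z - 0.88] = -2.28*z^2 - 9.16*z + 3.59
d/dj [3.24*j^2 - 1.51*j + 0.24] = 6.48*j - 1.51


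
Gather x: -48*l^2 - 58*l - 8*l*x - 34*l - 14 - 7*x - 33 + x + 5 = -48*l^2 - 92*l + x*(-8*l - 6) - 42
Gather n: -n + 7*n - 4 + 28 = 6*n + 24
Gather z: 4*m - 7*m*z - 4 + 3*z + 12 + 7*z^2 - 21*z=4*m + 7*z^2 + z*(-7*m - 18) + 8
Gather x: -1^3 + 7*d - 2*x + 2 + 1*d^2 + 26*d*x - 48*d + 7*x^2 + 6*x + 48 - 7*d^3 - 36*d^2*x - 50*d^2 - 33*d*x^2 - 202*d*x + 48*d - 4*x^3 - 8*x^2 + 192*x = -7*d^3 - 49*d^2 + 7*d - 4*x^3 + x^2*(-33*d - 1) + x*(-36*d^2 - 176*d + 196) + 49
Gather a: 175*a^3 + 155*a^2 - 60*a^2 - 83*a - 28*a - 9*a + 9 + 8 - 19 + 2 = 175*a^3 + 95*a^2 - 120*a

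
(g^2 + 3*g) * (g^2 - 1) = g^4 + 3*g^3 - g^2 - 3*g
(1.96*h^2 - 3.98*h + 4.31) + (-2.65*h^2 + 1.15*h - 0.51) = -0.69*h^2 - 2.83*h + 3.8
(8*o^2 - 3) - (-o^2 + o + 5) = 9*o^2 - o - 8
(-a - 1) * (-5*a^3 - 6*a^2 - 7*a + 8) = 5*a^4 + 11*a^3 + 13*a^2 - a - 8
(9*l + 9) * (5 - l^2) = -9*l^3 - 9*l^2 + 45*l + 45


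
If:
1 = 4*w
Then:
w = 1/4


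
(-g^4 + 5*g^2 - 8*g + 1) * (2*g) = -2*g^5 + 10*g^3 - 16*g^2 + 2*g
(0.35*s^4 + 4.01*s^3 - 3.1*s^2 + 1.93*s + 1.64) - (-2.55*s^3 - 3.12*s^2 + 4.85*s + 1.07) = 0.35*s^4 + 6.56*s^3 + 0.02*s^2 - 2.92*s + 0.57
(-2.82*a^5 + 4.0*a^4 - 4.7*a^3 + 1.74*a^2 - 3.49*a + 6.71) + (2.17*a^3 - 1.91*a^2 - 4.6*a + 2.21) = -2.82*a^5 + 4.0*a^4 - 2.53*a^3 - 0.17*a^2 - 8.09*a + 8.92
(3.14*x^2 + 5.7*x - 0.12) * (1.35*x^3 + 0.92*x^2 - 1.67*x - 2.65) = 4.239*x^5 + 10.5838*x^4 - 0.161799999999999*x^3 - 17.9504*x^2 - 14.9046*x + 0.318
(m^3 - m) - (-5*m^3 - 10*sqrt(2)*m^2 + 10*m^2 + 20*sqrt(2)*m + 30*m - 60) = 6*m^3 - 10*m^2 + 10*sqrt(2)*m^2 - 31*m - 20*sqrt(2)*m + 60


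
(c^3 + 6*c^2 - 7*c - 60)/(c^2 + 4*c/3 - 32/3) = 3*(c^2 + 2*c - 15)/(3*c - 8)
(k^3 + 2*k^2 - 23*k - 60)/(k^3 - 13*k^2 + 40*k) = (k^2 + 7*k + 12)/(k*(k - 8))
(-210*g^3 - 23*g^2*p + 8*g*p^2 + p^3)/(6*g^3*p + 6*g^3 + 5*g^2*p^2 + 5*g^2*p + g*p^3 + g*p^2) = (-210*g^3 - 23*g^2*p + 8*g*p^2 + p^3)/(g*(6*g^2*p + 6*g^2 + 5*g*p^2 + 5*g*p + p^3 + p^2))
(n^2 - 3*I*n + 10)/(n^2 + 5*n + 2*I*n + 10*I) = (n - 5*I)/(n + 5)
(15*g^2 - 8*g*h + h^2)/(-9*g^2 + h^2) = (-5*g + h)/(3*g + h)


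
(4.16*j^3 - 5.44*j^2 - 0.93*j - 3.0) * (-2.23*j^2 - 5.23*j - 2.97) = -9.2768*j^5 - 9.6256*j^4 + 18.1699*j^3 + 27.7107*j^2 + 18.4521*j + 8.91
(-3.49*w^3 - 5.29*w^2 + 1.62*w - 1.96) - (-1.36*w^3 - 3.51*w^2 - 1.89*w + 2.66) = -2.13*w^3 - 1.78*w^2 + 3.51*w - 4.62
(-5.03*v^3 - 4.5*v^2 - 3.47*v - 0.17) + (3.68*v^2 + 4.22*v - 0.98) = -5.03*v^3 - 0.82*v^2 + 0.75*v - 1.15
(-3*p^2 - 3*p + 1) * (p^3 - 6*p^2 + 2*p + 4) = -3*p^5 + 15*p^4 + 13*p^3 - 24*p^2 - 10*p + 4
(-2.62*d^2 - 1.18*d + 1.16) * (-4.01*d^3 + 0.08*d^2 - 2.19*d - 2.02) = 10.5062*d^5 + 4.5222*d^4 + 0.991800000000001*d^3 + 7.9694*d^2 - 0.1568*d - 2.3432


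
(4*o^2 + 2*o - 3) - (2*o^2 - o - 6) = 2*o^2 + 3*o + 3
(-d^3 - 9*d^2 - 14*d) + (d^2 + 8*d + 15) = -d^3 - 8*d^2 - 6*d + 15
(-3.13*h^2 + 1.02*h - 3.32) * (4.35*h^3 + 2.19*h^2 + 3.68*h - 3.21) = -13.6155*h^5 - 2.4177*h^4 - 23.7266*h^3 + 6.5301*h^2 - 15.4918*h + 10.6572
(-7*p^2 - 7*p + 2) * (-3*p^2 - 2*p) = 21*p^4 + 35*p^3 + 8*p^2 - 4*p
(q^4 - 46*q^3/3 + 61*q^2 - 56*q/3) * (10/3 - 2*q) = -2*q^5 + 34*q^4 - 1558*q^3/9 + 722*q^2/3 - 560*q/9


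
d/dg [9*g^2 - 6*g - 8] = 18*g - 6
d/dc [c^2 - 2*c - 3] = 2*c - 2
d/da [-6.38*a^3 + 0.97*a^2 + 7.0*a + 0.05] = -19.14*a^2 + 1.94*a + 7.0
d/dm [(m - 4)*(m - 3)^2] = (m - 3)*(3*m - 11)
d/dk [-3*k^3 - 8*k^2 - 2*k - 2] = -9*k^2 - 16*k - 2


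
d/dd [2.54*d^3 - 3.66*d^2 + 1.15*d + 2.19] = 7.62*d^2 - 7.32*d + 1.15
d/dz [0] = 0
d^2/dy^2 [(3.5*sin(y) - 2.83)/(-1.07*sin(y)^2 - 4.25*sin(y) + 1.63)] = (4.00715*sin(y)^5 - 28.876518*sin(y)^4 - 9.99647499999995*sin(y)^3 - 27.173435*sin(y)^2 + 30.284775*sin(y) + 63.612856)/(1.07*sin(y)^2 + 4.25*sin(y) - 1.63)^3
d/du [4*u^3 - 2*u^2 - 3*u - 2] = 12*u^2 - 4*u - 3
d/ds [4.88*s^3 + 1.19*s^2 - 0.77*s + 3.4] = 14.64*s^2 + 2.38*s - 0.77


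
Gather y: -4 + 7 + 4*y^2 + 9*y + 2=4*y^2 + 9*y + 5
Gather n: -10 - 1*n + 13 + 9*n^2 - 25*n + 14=9*n^2 - 26*n + 17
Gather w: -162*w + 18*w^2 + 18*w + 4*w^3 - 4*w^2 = 4*w^3 + 14*w^2 - 144*w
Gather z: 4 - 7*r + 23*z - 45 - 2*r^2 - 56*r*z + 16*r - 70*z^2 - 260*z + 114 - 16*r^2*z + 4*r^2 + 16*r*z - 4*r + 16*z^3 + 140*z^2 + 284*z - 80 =2*r^2 + 5*r + 16*z^3 + 70*z^2 + z*(-16*r^2 - 40*r + 47) - 7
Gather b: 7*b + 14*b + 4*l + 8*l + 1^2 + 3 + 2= 21*b + 12*l + 6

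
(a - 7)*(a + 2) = a^2 - 5*a - 14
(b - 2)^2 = b^2 - 4*b + 4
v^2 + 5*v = v*(v + 5)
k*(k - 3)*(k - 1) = k^3 - 4*k^2 + 3*k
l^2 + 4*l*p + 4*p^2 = (l + 2*p)^2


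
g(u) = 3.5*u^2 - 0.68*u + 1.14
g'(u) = 7.0*u - 0.68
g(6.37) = 138.83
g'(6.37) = 43.91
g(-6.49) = 152.97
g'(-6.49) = -46.11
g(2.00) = 13.78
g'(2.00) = 13.32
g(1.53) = 8.29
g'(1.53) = 10.03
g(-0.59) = 2.76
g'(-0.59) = -4.81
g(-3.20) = 39.16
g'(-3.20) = -23.08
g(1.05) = 4.28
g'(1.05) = 6.67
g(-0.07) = 1.20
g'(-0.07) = -1.17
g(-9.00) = 290.76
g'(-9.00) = -63.68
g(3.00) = 30.60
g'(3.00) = 20.32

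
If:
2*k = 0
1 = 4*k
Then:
No Solution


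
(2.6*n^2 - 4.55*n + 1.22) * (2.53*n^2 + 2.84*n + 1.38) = 6.578*n^4 - 4.1275*n^3 - 6.2474*n^2 - 2.8142*n + 1.6836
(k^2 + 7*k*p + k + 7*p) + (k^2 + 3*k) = 2*k^2 + 7*k*p + 4*k + 7*p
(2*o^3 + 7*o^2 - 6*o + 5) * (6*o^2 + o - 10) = 12*o^5 + 44*o^4 - 49*o^3 - 46*o^2 + 65*o - 50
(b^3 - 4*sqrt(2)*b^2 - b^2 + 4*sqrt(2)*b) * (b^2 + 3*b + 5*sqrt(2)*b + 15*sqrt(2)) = b^5 + sqrt(2)*b^4 + 2*b^4 - 43*b^3 + 2*sqrt(2)*b^3 - 80*b^2 - 3*sqrt(2)*b^2 + 120*b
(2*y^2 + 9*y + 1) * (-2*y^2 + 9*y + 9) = -4*y^4 + 97*y^2 + 90*y + 9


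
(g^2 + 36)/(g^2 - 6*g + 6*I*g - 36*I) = (g - 6*I)/(g - 6)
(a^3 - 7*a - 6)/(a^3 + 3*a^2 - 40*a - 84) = (a^2 - 2*a - 3)/(a^2 + a - 42)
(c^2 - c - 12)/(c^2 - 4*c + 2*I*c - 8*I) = (c + 3)/(c + 2*I)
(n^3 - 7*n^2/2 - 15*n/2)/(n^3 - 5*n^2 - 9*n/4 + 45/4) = 2*n/(2*n - 3)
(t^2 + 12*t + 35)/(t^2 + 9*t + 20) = (t + 7)/(t + 4)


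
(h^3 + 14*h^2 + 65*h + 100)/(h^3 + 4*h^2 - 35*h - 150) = (h + 4)/(h - 6)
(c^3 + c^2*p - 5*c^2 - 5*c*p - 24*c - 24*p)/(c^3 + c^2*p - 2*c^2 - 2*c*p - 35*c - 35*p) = (c^2 - 5*c - 24)/(c^2 - 2*c - 35)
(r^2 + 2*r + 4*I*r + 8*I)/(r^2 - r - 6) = (r + 4*I)/(r - 3)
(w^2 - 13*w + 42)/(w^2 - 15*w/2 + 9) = 2*(w - 7)/(2*w - 3)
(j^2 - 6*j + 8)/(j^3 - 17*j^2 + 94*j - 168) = (j - 2)/(j^2 - 13*j + 42)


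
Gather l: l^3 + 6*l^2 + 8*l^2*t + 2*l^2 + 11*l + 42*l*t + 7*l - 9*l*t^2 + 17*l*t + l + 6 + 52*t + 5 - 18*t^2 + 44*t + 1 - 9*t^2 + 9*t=l^3 + l^2*(8*t + 8) + l*(-9*t^2 + 59*t + 19) - 27*t^2 + 105*t + 12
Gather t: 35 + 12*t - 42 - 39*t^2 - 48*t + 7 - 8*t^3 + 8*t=-8*t^3 - 39*t^2 - 28*t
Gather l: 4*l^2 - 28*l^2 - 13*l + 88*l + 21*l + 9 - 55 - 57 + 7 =-24*l^2 + 96*l - 96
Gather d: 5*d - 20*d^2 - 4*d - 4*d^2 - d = -24*d^2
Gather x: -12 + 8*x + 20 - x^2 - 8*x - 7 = 1 - x^2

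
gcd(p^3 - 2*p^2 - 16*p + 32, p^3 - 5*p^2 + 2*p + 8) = p^2 - 6*p + 8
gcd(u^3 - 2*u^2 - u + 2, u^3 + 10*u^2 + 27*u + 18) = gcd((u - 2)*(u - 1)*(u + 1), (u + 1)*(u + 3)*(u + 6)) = u + 1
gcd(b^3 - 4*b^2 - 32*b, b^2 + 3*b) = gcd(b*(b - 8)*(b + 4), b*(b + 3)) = b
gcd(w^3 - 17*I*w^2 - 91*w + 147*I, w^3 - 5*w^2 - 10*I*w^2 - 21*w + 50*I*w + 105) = w^2 - 10*I*w - 21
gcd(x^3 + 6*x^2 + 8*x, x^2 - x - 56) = 1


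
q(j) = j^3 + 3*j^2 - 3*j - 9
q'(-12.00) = 357.00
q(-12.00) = -1269.00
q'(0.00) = -3.00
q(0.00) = -9.00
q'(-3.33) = 10.29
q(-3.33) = -2.67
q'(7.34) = 202.67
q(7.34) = 526.05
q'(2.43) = 29.29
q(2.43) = 15.77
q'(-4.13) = 23.39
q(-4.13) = -15.88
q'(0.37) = -0.37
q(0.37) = -9.65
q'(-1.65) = -4.73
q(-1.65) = -0.37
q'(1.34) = 10.43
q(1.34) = -5.23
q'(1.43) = 11.71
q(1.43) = -4.23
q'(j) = 3*j^2 + 6*j - 3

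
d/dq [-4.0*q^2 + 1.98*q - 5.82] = 1.98 - 8.0*q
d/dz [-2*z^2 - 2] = -4*z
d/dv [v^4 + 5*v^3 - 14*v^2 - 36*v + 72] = 4*v^3 + 15*v^2 - 28*v - 36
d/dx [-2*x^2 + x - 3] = 1 - 4*x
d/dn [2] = 0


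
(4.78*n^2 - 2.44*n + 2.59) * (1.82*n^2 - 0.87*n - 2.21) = 8.6996*n^4 - 8.5994*n^3 - 3.7272*n^2 + 3.1391*n - 5.7239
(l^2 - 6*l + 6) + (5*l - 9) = l^2 - l - 3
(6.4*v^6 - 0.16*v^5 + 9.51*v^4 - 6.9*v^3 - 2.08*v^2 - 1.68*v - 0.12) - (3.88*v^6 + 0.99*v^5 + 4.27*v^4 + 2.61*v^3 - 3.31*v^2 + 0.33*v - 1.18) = 2.52*v^6 - 1.15*v^5 + 5.24*v^4 - 9.51*v^3 + 1.23*v^2 - 2.01*v + 1.06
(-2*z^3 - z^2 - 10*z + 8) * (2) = -4*z^3 - 2*z^2 - 20*z + 16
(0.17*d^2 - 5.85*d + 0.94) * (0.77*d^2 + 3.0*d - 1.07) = 0.1309*d^4 - 3.9945*d^3 - 17.0081*d^2 + 9.0795*d - 1.0058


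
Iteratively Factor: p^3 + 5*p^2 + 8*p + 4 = (p + 2)*(p^2 + 3*p + 2) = (p + 2)^2*(p + 1)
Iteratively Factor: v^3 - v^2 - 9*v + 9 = (v - 1)*(v^2 - 9) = (v - 1)*(v + 3)*(v - 3)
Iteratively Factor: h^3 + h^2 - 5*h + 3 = (h - 1)*(h^2 + 2*h - 3) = (h - 1)*(h + 3)*(h - 1)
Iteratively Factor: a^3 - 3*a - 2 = (a - 2)*(a^2 + 2*a + 1) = (a - 2)*(a + 1)*(a + 1)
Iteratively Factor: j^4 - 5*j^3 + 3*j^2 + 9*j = (j - 3)*(j^3 - 2*j^2 - 3*j) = j*(j - 3)*(j^2 - 2*j - 3) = j*(j - 3)^2*(j + 1)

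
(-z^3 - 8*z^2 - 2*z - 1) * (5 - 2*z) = 2*z^4 + 11*z^3 - 36*z^2 - 8*z - 5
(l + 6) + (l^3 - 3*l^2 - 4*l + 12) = l^3 - 3*l^2 - 3*l + 18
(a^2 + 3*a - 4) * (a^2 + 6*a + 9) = a^4 + 9*a^3 + 23*a^2 + 3*a - 36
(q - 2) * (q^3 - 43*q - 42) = q^4 - 2*q^3 - 43*q^2 + 44*q + 84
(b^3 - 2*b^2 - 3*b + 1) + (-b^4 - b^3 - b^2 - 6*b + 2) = -b^4 - 3*b^2 - 9*b + 3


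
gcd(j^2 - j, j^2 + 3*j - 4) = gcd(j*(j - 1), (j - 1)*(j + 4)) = j - 1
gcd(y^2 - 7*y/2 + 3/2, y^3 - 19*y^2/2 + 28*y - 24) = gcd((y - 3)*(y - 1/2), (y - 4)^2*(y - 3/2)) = 1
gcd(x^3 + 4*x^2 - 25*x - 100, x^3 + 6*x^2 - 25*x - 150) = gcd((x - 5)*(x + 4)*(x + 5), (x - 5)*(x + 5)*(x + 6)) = x^2 - 25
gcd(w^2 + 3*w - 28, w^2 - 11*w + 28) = w - 4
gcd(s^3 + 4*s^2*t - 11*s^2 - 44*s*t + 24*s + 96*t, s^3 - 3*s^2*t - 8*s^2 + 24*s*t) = s - 8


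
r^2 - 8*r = r*(r - 8)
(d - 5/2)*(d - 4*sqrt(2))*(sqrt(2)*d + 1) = sqrt(2)*d^3 - 7*d^2 - 5*sqrt(2)*d^2/2 - 4*sqrt(2)*d + 35*d/2 + 10*sqrt(2)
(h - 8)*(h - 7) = h^2 - 15*h + 56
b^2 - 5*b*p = b*(b - 5*p)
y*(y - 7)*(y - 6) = y^3 - 13*y^2 + 42*y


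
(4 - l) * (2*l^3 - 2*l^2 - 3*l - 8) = -2*l^4 + 10*l^3 - 5*l^2 - 4*l - 32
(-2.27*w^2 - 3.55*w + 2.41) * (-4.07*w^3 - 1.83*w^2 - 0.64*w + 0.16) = 9.2389*w^5 + 18.6026*w^4 - 1.8594*w^3 - 2.5015*w^2 - 2.1104*w + 0.3856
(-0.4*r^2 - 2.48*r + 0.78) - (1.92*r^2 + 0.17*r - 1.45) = -2.32*r^2 - 2.65*r + 2.23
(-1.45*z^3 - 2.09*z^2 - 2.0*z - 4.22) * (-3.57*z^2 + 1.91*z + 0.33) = 5.1765*z^5 + 4.6918*z^4 + 2.6696*z^3 + 10.5557*z^2 - 8.7202*z - 1.3926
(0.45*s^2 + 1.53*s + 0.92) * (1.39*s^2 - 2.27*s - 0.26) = 0.6255*s^4 + 1.1052*s^3 - 2.3113*s^2 - 2.4862*s - 0.2392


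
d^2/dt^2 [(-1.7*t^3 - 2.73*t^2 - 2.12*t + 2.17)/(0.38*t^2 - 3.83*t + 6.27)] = (2.22044604925031e-16*t^5 - 50.33216*t^3 + 285.850896*t^2 - 389.634216*t - 263.145676)/(0.054872*t^6 - 1.659156*t^5 + 19.43871*t^4 - 110.934035*t^3 + 320.738715*t^2 - 451.705221*t + 246.491883)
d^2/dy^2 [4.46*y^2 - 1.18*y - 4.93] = 8.92000000000000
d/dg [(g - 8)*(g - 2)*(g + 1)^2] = 4*g^3 - 24*g^2 - 6*g + 22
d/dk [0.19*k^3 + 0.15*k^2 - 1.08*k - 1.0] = 0.57*k^2 + 0.3*k - 1.08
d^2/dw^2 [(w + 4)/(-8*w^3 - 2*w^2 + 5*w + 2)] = 2*(-(w + 4)*(24*w^2 + 4*w - 5)^2 + (24*w^2 + 4*w + 2*(w + 4)*(12*w + 1) - 5)*(8*w^3 + 2*w^2 - 5*w - 2))/(8*w^3 + 2*w^2 - 5*w - 2)^3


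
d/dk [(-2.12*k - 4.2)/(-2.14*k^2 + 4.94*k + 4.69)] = (-4.5368*k^2 - 17.976*k + 10.8052)/(4.5796*k^4 - 21.1432*k^3 + 4.3304*k^2 + 46.3372*k + 21.9961)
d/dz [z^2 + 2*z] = 2*z + 2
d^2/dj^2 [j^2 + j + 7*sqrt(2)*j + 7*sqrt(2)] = 2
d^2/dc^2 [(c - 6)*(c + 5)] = 2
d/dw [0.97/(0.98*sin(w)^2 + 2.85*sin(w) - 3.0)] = -(1.9012*sin(w) + 2.7645)*cos(w)/(0.98*sin(w)^2 + 2.85*sin(w) - 3.0)^2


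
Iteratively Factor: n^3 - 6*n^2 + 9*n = (n - 3)*(n^2 - 3*n) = (n - 3)^2*(n)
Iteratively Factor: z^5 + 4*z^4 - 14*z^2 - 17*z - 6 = (z + 1)*(z^4 + 3*z^3 - 3*z^2 - 11*z - 6) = (z - 2)*(z + 1)*(z^3 + 5*z^2 + 7*z + 3) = (z - 2)*(z + 1)^2*(z^2 + 4*z + 3) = (z - 2)*(z + 1)^2*(z + 3)*(z + 1)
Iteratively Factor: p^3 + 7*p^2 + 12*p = (p)*(p^2 + 7*p + 12) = p*(p + 3)*(p + 4)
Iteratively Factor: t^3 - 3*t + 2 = (t - 1)*(t^2 + t - 2) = (t - 1)*(t + 2)*(t - 1)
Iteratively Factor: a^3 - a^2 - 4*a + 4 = (a - 2)*(a^2 + a - 2) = (a - 2)*(a + 2)*(a - 1)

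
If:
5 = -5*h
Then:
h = -1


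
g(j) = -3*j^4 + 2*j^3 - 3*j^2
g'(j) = -12*j^3 + 6*j^2 - 6*j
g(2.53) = -109.73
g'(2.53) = -171.11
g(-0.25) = -0.23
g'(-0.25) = 2.06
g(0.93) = -3.23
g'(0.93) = -10.04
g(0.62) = -1.12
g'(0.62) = -4.27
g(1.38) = -11.34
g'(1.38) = -28.39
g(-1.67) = -41.02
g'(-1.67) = 82.64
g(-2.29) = -122.25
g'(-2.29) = 189.31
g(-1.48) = -27.45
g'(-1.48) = 60.92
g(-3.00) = -324.00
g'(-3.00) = 396.00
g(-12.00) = -66096.00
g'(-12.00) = 21672.00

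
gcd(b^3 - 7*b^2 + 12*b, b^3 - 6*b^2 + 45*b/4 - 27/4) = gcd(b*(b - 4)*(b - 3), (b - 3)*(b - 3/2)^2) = b - 3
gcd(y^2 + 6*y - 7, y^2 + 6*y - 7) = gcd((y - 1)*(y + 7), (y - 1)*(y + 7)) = y^2 + 6*y - 7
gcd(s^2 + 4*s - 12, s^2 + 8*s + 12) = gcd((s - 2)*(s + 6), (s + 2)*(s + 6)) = s + 6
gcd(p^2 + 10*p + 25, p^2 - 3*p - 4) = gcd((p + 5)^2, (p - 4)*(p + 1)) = 1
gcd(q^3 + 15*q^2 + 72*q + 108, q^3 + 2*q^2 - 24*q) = q + 6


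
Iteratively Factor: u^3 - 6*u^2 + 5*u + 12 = (u - 4)*(u^2 - 2*u - 3) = (u - 4)*(u + 1)*(u - 3)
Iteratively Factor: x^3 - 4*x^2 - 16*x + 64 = (x + 4)*(x^2 - 8*x + 16) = (x - 4)*(x + 4)*(x - 4)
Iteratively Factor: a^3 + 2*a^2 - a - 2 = (a + 1)*(a^2 + a - 2) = (a + 1)*(a + 2)*(a - 1)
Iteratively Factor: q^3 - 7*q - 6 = (q + 2)*(q^2 - 2*q - 3) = (q + 1)*(q + 2)*(q - 3)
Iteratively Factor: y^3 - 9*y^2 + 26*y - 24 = (y - 3)*(y^2 - 6*y + 8) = (y - 4)*(y - 3)*(y - 2)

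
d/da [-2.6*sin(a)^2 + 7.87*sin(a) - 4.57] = (7.87 - 5.2*sin(a))*cos(a)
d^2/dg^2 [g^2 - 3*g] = 2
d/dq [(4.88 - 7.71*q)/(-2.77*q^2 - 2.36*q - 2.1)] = (-21.3567*q^2 + 27.0352*q + 27.7078)/(7.6729*q^4 + 13.0744*q^3 + 17.2036*q^2 + 9.912*q + 4.41)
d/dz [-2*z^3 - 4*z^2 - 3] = 2*z*(-3*z - 4)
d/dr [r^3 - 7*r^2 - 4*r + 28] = 3*r^2 - 14*r - 4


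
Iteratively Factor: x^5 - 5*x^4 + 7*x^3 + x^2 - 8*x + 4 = (x - 1)*(x^4 - 4*x^3 + 3*x^2 + 4*x - 4) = (x - 2)*(x - 1)*(x^3 - 2*x^2 - x + 2) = (x - 2)^2*(x - 1)*(x^2 - 1) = (x - 2)^2*(x - 1)^2*(x + 1)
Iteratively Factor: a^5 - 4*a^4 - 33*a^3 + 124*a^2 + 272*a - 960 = (a + 4)*(a^4 - 8*a^3 - a^2 + 128*a - 240) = (a + 4)^2*(a^3 - 12*a^2 + 47*a - 60) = (a - 3)*(a + 4)^2*(a^2 - 9*a + 20) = (a - 4)*(a - 3)*(a + 4)^2*(a - 5)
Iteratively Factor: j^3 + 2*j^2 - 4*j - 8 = (j + 2)*(j^2 - 4) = (j + 2)^2*(j - 2)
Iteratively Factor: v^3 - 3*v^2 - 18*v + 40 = (v + 4)*(v^2 - 7*v + 10) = (v - 5)*(v + 4)*(v - 2)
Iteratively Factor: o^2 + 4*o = (o + 4)*(o)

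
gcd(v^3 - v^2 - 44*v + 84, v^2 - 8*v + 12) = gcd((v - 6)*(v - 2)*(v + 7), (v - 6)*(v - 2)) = v^2 - 8*v + 12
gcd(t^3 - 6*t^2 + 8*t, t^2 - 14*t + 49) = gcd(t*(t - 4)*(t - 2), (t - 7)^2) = 1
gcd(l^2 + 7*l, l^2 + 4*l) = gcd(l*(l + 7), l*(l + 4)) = l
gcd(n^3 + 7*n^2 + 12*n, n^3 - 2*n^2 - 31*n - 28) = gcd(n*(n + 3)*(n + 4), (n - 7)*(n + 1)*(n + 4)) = n + 4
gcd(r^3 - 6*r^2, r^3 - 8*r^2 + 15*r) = r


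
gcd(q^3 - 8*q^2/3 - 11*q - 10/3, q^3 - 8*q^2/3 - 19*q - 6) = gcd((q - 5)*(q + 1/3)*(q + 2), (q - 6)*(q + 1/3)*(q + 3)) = q + 1/3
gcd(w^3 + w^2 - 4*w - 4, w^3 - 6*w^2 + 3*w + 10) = w^2 - w - 2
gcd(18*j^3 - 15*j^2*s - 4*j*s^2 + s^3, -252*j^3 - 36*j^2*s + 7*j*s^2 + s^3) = -6*j + s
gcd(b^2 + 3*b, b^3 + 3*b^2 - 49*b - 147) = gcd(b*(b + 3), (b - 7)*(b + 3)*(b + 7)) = b + 3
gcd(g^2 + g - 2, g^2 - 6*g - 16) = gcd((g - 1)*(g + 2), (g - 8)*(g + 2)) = g + 2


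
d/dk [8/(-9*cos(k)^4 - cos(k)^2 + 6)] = -(1280*sin(2*k) + 576*sin(4*k))/(9*(cos(2*k) - 1)^2 + 38*cos(2*k) - 22)^2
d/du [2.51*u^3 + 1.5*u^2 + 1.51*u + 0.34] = 7.53*u^2 + 3.0*u + 1.51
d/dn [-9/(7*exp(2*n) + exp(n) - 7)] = (126*exp(n) + 9)*exp(n)/(7*exp(2*n) + exp(n) - 7)^2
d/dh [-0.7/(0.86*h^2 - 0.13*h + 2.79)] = (1.204*h - 0.091)/(0.86*h^2 - 0.13*h + 2.79)^2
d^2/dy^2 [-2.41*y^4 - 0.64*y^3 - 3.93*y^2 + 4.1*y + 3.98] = -28.92*y^2 - 3.84*y - 7.86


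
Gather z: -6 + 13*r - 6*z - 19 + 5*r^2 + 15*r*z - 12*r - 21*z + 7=5*r^2 + r + z*(15*r - 27) - 18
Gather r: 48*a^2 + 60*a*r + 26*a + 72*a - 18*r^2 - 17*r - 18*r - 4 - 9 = 48*a^2 + 98*a - 18*r^2 + r*(60*a - 35) - 13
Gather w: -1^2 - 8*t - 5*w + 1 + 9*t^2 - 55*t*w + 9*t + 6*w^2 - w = 9*t^2 + t + 6*w^2 + w*(-55*t - 6)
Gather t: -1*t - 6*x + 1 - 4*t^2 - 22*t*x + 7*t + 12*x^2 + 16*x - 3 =-4*t^2 + t*(6 - 22*x) + 12*x^2 + 10*x - 2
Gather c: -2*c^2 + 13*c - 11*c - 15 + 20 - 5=-2*c^2 + 2*c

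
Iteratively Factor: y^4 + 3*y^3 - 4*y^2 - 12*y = (y + 3)*(y^3 - 4*y) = (y + 2)*(y + 3)*(y^2 - 2*y) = (y - 2)*(y + 2)*(y + 3)*(y)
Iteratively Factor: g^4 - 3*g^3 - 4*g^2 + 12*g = (g)*(g^3 - 3*g^2 - 4*g + 12) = g*(g + 2)*(g^2 - 5*g + 6) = g*(g - 2)*(g + 2)*(g - 3)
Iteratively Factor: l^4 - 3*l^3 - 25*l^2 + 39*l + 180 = (l + 3)*(l^3 - 6*l^2 - 7*l + 60) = (l - 4)*(l + 3)*(l^2 - 2*l - 15) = (l - 5)*(l - 4)*(l + 3)*(l + 3)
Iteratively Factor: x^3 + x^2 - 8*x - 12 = (x + 2)*(x^2 - x - 6) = (x + 2)^2*(x - 3)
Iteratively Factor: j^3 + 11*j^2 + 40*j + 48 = (j + 4)*(j^2 + 7*j + 12) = (j + 4)^2*(j + 3)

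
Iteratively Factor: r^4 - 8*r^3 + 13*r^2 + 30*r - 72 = (r - 3)*(r^3 - 5*r^2 - 2*r + 24) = (r - 3)*(r + 2)*(r^2 - 7*r + 12) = (r - 4)*(r - 3)*(r + 2)*(r - 3)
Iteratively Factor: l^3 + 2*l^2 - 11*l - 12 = (l - 3)*(l^2 + 5*l + 4) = (l - 3)*(l + 4)*(l + 1)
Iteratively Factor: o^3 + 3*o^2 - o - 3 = (o + 3)*(o^2 - 1) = (o - 1)*(o + 3)*(o + 1)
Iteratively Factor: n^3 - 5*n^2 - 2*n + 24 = (n - 4)*(n^2 - n - 6) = (n - 4)*(n - 3)*(n + 2)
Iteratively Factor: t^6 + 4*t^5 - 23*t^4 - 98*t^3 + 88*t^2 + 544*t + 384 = (t + 4)*(t^5 - 23*t^3 - 6*t^2 + 112*t + 96) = (t - 4)*(t + 4)*(t^4 + 4*t^3 - 7*t^2 - 34*t - 24) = (t - 4)*(t + 4)^2*(t^3 - 7*t - 6) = (t - 4)*(t + 1)*(t + 4)^2*(t^2 - t - 6) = (t - 4)*(t - 3)*(t + 1)*(t + 4)^2*(t + 2)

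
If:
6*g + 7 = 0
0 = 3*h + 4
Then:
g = -7/6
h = -4/3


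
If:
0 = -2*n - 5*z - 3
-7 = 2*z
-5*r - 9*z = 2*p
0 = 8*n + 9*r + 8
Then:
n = 29/4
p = 409/12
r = -22/3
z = -7/2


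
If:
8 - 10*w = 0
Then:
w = 4/5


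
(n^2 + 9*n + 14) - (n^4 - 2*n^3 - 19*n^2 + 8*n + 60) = -n^4 + 2*n^3 + 20*n^2 + n - 46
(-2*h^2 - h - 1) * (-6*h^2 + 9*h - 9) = 12*h^4 - 12*h^3 + 15*h^2 + 9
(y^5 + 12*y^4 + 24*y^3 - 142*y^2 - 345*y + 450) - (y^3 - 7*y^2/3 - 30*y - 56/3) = y^5 + 12*y^4 + 23*y^3 - 419*y^2/3 - 315*y + 1406/3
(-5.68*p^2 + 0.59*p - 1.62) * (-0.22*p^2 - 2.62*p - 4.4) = 1.2496*p^4 + 14.7518*p^3 + 23.8026*p^2 + 1.6484*p + 7.128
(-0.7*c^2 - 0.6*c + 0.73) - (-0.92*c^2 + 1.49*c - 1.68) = 0.22*c^2 - 2.09*c + 2.41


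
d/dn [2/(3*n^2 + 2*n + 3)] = 4*(-3*n - 1)/(3*n^2 + 2*n + 3)^2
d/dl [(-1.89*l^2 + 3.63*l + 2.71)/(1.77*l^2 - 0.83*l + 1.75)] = (-4.8564*l^2 - 16.2084*l + 8.6018)/(3.1329*l^4 - 2.9382*l^3 + 6.8839*l^2 - 2.905*l + 3.0625)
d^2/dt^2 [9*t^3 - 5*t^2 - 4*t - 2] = 54*t - 10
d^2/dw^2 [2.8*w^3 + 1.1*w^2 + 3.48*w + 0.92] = 16.8*w + 2.2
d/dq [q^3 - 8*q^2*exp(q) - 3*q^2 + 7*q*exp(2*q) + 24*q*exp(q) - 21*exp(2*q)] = -8*q^2*exp(q) + 3*q^2 + 14*q*exp(2*q) + 8*q*exp(q) - 6*q - 35*exp(2*q) + 24*exp(q)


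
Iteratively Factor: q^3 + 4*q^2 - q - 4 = (q - 1)*(q^2 + 5*q + 4) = (q - 1)*(q + 1)*(q + 4)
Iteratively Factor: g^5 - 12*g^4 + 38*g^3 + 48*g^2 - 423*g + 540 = (g - 3)*(g^4 - 9*g^3 + 11*g^2 + 81*g - 180) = (g - 4)*(g - 3)*(g^3 - 5*g^2 - 9*g + 45) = (g - 4)*(g - 3)^2*(g^2 - 2*g - 15) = (g - 5)*(g - 4)*(g - 3)^2*(g + 3)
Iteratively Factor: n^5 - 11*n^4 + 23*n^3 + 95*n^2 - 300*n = (n + 3)*(n^4 - 14*n^3 + 65*n^2 - 100*n) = (n - 5)*(n + 3)*(n^3 - 9*n^2 + 20*n) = n*(n - 5)*(n + 3)*(n^2 - 9*n + 20) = n*(n - 5)*(n - 4)*(n + 3)*(n - 5)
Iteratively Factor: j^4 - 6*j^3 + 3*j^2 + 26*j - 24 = (j - 1)*(j^3 - 5*j^2 - 2*j + 24) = (j - 3)*(j - 1)*(j^2 - 2*j - 8) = (j - 4)*(j - 3)*(j - 1)*(j + 2)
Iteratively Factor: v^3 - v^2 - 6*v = (v + 2)*(v^2 - 3*v) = (v - 3)*(v + 2)*(v)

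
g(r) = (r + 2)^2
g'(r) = 2*r + 4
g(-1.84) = 0.03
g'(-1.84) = 0.32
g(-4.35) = 5.52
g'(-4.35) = -4.70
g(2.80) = 23.04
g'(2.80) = 9.60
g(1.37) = 11.36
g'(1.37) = 6.74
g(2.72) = 22.28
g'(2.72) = 9.44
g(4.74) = 45.43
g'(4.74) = 13.48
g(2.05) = 16.40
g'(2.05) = 8.10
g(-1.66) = 0.12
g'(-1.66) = 0.68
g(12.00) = 196.00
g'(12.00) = 28.00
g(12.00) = 196.00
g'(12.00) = 28.00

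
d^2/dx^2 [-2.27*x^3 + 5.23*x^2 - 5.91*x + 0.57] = 10.46 - 13.62*x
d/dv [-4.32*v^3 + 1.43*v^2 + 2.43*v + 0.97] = -12.96*v^2 + 2.86*v + 2.43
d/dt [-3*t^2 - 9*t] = -6*t - 9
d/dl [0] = 0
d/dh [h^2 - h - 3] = 2*h - 1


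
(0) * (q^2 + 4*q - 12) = 0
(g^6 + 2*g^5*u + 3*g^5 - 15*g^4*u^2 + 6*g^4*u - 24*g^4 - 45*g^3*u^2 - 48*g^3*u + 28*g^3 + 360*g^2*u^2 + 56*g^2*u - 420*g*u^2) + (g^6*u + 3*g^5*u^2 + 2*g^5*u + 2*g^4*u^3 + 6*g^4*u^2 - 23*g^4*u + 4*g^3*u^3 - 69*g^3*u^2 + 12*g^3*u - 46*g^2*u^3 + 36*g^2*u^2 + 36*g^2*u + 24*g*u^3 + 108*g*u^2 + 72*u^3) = g^6*u + g^6 + 3*g^5*u^2 + 4*g^5*u + 3*g^5 + 2*g^4*u^3 - 9*g^4*u^2 - 17*g^4*u - 24*g^4 + 4*g^3*u^3 - 114*g^3*u^2 - 36*g^3*u + 28*g^3 - 46*g^2*u^3 + 396*g^2*u^2 + 92*g^2*u + 24*g*u^3 - 312*g*u^2 + 72*u^3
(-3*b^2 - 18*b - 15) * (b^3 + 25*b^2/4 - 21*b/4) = -3*b^5 - 147*b^4/4 - 447*b^3/4 + 3*b^2/4 + 315*b/4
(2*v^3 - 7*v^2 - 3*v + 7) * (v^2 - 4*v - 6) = 2*v^5 - 15*v^4 + 13*v^3 + 61*v^2 - 10*v - 42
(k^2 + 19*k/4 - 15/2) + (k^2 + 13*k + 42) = 2*k^2 + 71*k/4 + 69/2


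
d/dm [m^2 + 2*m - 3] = 2*m + 2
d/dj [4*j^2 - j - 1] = 8*j - 1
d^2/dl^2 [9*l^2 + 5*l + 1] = 18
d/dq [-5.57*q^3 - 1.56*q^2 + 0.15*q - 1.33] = -16.71*q^2 - 3.12*q + 0.15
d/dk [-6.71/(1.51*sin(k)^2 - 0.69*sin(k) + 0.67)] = (20.2642*sin(k) - 4.6299)*cos(k)/(1.51*sin(k)^2 - 0.69*sin(k) + 0.67)^2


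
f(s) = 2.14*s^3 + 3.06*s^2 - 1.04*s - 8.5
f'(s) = 6.42*s^2 + 6.12*s - 1.04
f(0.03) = -8.53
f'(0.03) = -0.85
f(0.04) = -8.54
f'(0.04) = -0.78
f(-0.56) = -7.33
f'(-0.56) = -2.45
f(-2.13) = -13.08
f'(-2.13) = 15.05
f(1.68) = 8.54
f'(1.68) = 27.36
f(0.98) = -4.57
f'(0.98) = 11.12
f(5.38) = 407.72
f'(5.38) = 217.71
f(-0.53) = -7.41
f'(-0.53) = -2.48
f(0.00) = -8.50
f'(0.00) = -1.04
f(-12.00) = -3253.30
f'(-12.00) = 850.00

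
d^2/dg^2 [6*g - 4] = 0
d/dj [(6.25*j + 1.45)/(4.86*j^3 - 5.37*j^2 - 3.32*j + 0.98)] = (-60.75*j^3 + 12.4215*j^2 + 15.573*j + 10.939)/(23.6196*j^6 - 52.1964*j^5 - 3.4335*j^4 + 45.1824*j^3 + 0.497199999999999*j^2 - 6.5072*j + 0.9604)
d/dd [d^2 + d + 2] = 2*d + 1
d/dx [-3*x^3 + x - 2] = 1 - 9*x^2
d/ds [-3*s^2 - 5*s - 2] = -6*s - 5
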